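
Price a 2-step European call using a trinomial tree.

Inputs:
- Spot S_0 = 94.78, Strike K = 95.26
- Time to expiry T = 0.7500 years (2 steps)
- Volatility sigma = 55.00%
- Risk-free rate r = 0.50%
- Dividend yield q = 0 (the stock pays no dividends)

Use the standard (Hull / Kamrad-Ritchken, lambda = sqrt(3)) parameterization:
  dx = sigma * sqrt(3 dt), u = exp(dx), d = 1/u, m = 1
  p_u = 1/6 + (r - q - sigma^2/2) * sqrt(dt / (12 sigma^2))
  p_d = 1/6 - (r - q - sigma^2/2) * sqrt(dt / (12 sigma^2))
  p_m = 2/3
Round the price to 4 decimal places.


Answer: Price = V(0,0) = 14.8393

Derivation:
dt = T/N = 0.375000; dx = sigma*sqrt(3*dt) = 0.583363
u = exp(dx) = 1.792055; d = 1/u = 0.558019
p_u = 0.119660, p_m = 0.666667, p_d = 0.213673
Discount per step: exp(-r*dt) = 0.998127
Stock lattice S(k, j) with j the centered position index:
  k=0: S(0,+0) = 94.7800
  k=1: S(1,-1) = 52.8890; S(1,+0) = 94.7800; S(1,+1) = 169.8510
  k=2: S(2,-2) = 29.5130; S(2,-1) = 52.8890; S(2,+0) = 94.7800; S(2,+1) = 169.8510; S(2,+2) = 304.3823
Terminal payoffs V(N, j) = max(S_T - K, 0):
  V(2,-2) = 0.000000; V(2,-1) = 0.000000; V(2,+0) = 0.000000; V(2,+1) = 74.590988; V(2,+2) = 209.122339
Backward induction: V(k, j) = exp(-r*dt) * [p_u * V(k+1, j+1) + p_m * V(k+1, j) + p_d * V(k+1, j-1)]
  V(1,-1) = exp(-r*dt) * [p_u*0.000000 + p_m*0.000000 + p_d*0.000000] = 0.000000
  V(1,+0) = exp(-r*dt) * [p_u*74.590988 + p_m*0.000000 + p_d*0.000000] = 8.908848
  V(1,+1) = exp(-r*dt) * [p_u*209.122339 + p_m*74.590988 + p_d*0.000000] = 74.610906
  V(0,+0) = exp(-r*dt) * [p_u*74.610906 + p_m*8.908848 + p_d*0.000000] = 14.839333


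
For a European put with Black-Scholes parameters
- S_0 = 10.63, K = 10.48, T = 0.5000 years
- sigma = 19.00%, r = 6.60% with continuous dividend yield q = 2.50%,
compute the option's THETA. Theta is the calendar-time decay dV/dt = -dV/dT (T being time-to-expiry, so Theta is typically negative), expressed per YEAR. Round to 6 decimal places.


d1 = 0.3255408974; d2 = 0.1911906090
phi(d1) = 0.3783532594; exp(-qT) = 0.9875778005; exp(-rT) = 0.9675385596
Theta = -S*exp(-qT)*phi(d1)*sigma/(2*sqrt(T)) + r*K*exp(-rT)*N(-d2) - q*S*exp(-qT)*N(-d1)
N(-d1) = 0.3723858675; N(-d2) = 0.4241881304; sqrt(T) = 0.7071067812
Term 1 = -10.6300 * 0.9875778005 * 0.3783532594 * 0.1900 / (2 * 0.7071067812) = -0.5336305273
Term 2 = 0.0660 * 10.4800 * 0.9675385596 * 0.4241881304 = 0.2838781800
Term 3 = -0.0250 * 10.6300 * 0.9875778005 * 0.3723858675 = -0.0977322242
Theta = -0.5336305273 + (0.2838781800) + (-0.0977322242) = -0.347485

Answer: Theta = -0.347485


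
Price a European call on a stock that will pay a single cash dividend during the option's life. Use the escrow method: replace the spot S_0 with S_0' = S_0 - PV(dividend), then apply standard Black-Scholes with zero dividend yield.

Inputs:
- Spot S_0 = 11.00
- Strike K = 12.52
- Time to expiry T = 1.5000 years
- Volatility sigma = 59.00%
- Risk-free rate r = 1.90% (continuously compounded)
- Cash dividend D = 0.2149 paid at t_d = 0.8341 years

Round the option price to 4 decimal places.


Answer: Price = 2.5913

Derivation:
PV(D) = D * exp(-r * t_d) = 0.2149 * 0.98427702 = 0.21152113
S_0' = S_0 - PV(D) = 11.0000 - 0.21152113 = 10.78847887
d1 = (ln(S_0'/K) + (r + sigma^2/2)*T) / (sigma*sqrt(T)) = 0.19475025
d2 = d1 - sigma*sqrt(T) = -0.52784922
exp(-rT) = 0.97190229
N(d1) = 0.57720576; N(d2) = 0.29880199
C = S_0' * N(d1) - K * exp(-rT) * N(d2) = 10.78847887 * 0.57720576 - 12.5200 * 0.97190229 * 0.29880199 = 2.5913


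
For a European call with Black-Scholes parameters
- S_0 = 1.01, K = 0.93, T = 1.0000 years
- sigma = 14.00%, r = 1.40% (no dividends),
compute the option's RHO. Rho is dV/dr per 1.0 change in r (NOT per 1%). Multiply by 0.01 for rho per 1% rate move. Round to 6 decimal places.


d1 = 0.7594358835; d2 = 0.6194358835
phi(d1) = 0.2990005208; exp(-qT) = 1.0000000000; exp(-rT) = 0.9860975443
N(d2) = 0.7321853760
Rho = K*T*exp(-rT)*N(d2) = 0.9300 * 1.0000 * 0.9860975443 * 0.7321853760 = 0.671466

Answer: Rho = 0.671466


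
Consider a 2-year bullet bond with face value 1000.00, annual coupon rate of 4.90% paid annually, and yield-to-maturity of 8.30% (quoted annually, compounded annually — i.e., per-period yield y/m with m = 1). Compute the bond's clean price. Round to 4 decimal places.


Coupon per period c = face * coupon_rate / m = 49.000000
Periods per year m = 1; per-period yield y/m = 0.083000
Number of cashflows N = 2
Cashflows (t years, CF_t, discount factor 1/(1+y/m)^(m*t), PV):
  t = 1.0000: CF_t = 49.000000, DF = 0.923361, PV = 45.244691
  t = 2.0000: CF_t = 1049.000000, DF = 0.852596, PV = 894.372784
Price P = sum_t PV_t = 939.617474

Answer: Price = 939.6175


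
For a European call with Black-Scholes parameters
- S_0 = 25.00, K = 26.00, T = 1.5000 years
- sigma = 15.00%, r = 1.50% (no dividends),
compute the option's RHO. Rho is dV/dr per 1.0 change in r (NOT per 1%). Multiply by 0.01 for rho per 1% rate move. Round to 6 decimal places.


Answer: Rho = 16.299623

Derivation:
d1 = 0.0008398312; d2 = -0.1828718995
phi(d1) = 0.3989421397; exp(-qT) = 1.0000000000; exp(-rT) = 0.9777512372
N(d2) = 0.4274492660
Rho = K*T*exp(-rT)*N(d2) = 26.0000 * 1.5000 * 0.9777512372 * 0.4274492660 = 16.299623


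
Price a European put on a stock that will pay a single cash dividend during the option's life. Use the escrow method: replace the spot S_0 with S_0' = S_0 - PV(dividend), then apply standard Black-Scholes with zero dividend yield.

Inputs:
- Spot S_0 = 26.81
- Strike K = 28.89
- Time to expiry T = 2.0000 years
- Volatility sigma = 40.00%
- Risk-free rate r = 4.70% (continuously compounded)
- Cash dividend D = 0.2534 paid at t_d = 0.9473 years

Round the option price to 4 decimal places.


PV(D) = D * exp(-r * t_d) = 0.2534 * 0.95645351 = 0.24236532
S_0' = S_0 - PV(D) = 26.8100 - 0.24236532 = 26.56763468
d1 = (ln(S_0'/K) + (r + sigma^2/2)*T) / (sigma*sqrt(T)) = 0.30087079
d2 = d1 - sigma*sqrt(T) = -0.26481464
exp(-rT) = 0.91028276
N(-d1) = 0.38175651; N(-d2) = 0.60442387
P = K * exp(-rT) * N(-d2) - S_0' * N(-d1) = 28.8900 * 0.91028276 * 0.60442387 - 26.56763468 * 0.38175651 = 5.7528

Answer: Price = 5.7528


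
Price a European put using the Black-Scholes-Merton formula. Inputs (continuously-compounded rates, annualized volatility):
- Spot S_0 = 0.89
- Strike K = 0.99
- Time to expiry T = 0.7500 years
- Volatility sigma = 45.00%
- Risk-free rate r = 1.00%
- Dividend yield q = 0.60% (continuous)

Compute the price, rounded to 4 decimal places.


Answer: Price = 0.1976

Derivation:
d1 = (ln(S/K) + (r - q + 0.5*sigma^2) * T) / (sigma * sqrt(T)) = -0.07068302
d2 = d1 - sigma * sqrt(T) = -0.46039445
exp(-rT) = 0.99252805; exp(-qT) = 0.99551011
P = K * exp(-rT) * N(-d2) - S_0 * exp(-qT) * N(-d1)
N(-d1) = 0.52817498; N(-d2) = 0.67738344
P = 0.9900 * 0.99252805 * 0.67738344 - 0.8900 * 0.99551011 * 0.52817498 = 0.1976


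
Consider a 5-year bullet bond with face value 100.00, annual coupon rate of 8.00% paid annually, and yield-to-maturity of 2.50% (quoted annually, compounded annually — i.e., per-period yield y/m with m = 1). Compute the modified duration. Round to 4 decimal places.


Coupon per period c = face * coupon_rate / m = 8.000000
Periods per year m = 1; per-period yield y/m = 0.025000
Number of cashflows N = 5
Cashflows (t years, CF_t, discount factor 1/(1+y/m)^(m*t), PV):
  t = 1.0000: CF_t = 8.000000, DF = 0.975610, PV = 7.804878
  t = 2.0000: CF_t = 8.000000, DF = 0.951814, PV = 7.614515
  t = 3.0000: CF_t = 8.000000, DF = 0.928599, PV = 7.428795
  t = 4.0000: CF_t = 8.000000, DF = 0.905951, PV = 7.247605
  t = 5.0000: CF_t = 108.000000, DF = 0.883854, PV = 95.456263
Price P = sum_t PV_t = 125.552057
First compute Macaulay numerator sum_t t * PV_t:
  t * PV_t at t = 1.0000: 7.804878
  t * PV_t at t = 2.0000: 15.229030
  t * PV_t at t = 3.0000: 22.286386
  t * PV_t at t = 4.0000: 28.990421
  t * PV_t at t = 5.0000: 477.281315
Macaulay duration D = 551.592030 / 125.552057 = 4.393333
Modified duration = D / (1 + y/m) = 4.393333 / (1 + 0.025000) = 4.286179

Answer: Modified duration = 4.2862


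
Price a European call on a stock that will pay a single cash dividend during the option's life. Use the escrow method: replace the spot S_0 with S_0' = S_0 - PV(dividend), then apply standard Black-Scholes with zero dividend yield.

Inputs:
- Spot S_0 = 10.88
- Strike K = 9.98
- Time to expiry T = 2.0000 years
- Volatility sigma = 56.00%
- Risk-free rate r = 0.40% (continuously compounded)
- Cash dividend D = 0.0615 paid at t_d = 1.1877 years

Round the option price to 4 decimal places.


Answer: Price = 3.6676

Derivation:
PV(D) = D * exp(-r * t_d) = 0.0615 * 0.99526047 = 0.06120852
S_0' = S_0 - PV(D) = 10.8800 - 0.06120852 = 10.81879148
d1 = (ln(S_0'/K) + (r + sigma^2/2)*T) / (sigma*sqrt(T)) = 0.50798233
d2 = d1 - sigma*sqrt(T) = -0.28397726
exp(-rT) = 0.99203191
N(d1) = 0.69426713; N(d2) = 0.38821390
C = S_0' * N(d1) - K * exp(-rT) * N(d2) = 10.81879148 * 0.69426713 - 9.9800 * 0.99203191 * 0.38821390 = 3.6676


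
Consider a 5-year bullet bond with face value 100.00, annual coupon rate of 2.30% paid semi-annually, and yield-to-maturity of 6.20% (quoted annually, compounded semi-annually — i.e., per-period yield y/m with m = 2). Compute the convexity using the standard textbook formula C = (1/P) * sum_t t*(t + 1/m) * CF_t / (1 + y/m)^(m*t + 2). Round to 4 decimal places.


Answer: Convexity = 23.9734

Derivation:
Coupon per period c = face * coupon_rate / m = 1.150000
Periods per year m = 2; per-period yield y/m = 0.031000
Number of cashflows N = 10
Cashflows (t years, CF_t, discount factor 1/(1+y/m)^(m*t), PV):
  t = 0.5000: CF_t = 1.150000, DF = 0.969932, PV = 1.115422
  t = 1.0000: CF_t = 1.150000, DF = 0.940768, PV = 1.081884
  t = 1.5000: CF_t = 1.150000, DF = 0.912481, PV = 1.049354
  t = 2.0000: CF_t = 1.150000, DF = 0.885045, PV = 1.017802
  t = 2.5000: CF_t = 1.150000, DF = 0.858434, PV = 0.987199
  t = 3.0000: CF_t = 1.150000, DF = 0.832622, PV = 0.957516
  t = 3.5000: CF_t = 1.150000, DF = 0.807587, PV = 0.928725
  t = 4.0000: CF_t = 1.150000, DF = 0.783305, PV = 0.900800
  t = 4.5000: CF_t = 1.150000, DF = 0.759752, PV = 0.873715
  t = 5.0000: CF_t = 101.150000, DF = 0.736908, PV = 74.538257
Price P = sum_t PV_t = 83.450673
Convexity numerator sum_t t*(t + 1/m) * CF_t / (1+y/m)^(m*t + 2):
  t = 0.5000: term = 0.524677
  t = 1.0000: term = 1.526703
  t = 1.5000: term = 2.961596
  t = 2.0000: term = 4.787578
  t = 2.5000: term = 6.965438
  t = 3.0000: term = 9.458403
  t = 3.5000: term = 12.232012
  t = 4.0000: term = 15.253998
  t = 4.5000: term = 18.494178
  t = 5.0000: term = 1928.388787
Convexity = (1/P) * sum = 2000.593370 / 83.450673 = 23.973364


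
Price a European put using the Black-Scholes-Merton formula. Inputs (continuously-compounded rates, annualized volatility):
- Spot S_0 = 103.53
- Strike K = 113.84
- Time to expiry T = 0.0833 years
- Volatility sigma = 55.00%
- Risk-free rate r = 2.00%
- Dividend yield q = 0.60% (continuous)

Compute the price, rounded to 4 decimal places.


Answer: Price = 13.1151

Derivation:
d1 = (ln(S/K) + (r - q + 0.5*sigma^2) * T) / (sigma * sqrt(T)) = -0.51132307
d2 = d1 - sigma * sqrt(T) = -0.67006264
exp(-rT) = 0.99833539; exp(-qT) = 0.99950032
P = K * exp(-rT) * N(-d2) - S_0 * exp(-qT) * N(-d1)
N(-d1) = 0.69543757; N(-d2) = 0.74859107
P = 113.8400 * 0.99833539 * 0.74859107 - 103.5300 * 0.99950032 * 0.69543757 = 13.1151


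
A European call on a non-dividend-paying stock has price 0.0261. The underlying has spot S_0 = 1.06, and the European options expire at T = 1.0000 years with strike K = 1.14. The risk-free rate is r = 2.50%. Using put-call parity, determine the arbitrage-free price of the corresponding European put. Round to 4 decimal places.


Put-call parity: C - P = S_0 * exp(-qT) - K * exp(-rT).
S_0 * exp(-qT) = 1.0600 * 1.00000000 = 1.06000000
K * exp(-rT) = 1.1400 * 0.97530991 = 1.11185330
P = C - S*exp(-qT) + K*exp(-rT)
P = 0.0261 - 1.06000000 + 1.11185330 = 0.0780

Answer: Put price = 0.0780


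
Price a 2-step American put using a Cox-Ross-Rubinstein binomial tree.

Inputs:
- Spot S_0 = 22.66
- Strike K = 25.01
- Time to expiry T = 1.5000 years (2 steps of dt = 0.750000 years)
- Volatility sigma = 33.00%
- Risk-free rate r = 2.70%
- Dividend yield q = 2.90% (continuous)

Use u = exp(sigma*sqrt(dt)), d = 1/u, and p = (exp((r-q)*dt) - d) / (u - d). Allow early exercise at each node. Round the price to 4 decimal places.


dt = T/N = 0.750000
u = exp(sigma*sqrt(dt)) = 1.330811; d = 1/u = 0.751422
p = (exp((r-q)*dt) - d) / (u - d) = 0.426448
Discount per step: exp(-r*dt) = 0.979954
Stock lattice S(k, i) with i counting down-moves:
  k=0: S(0,0) = 22.6600
  k=1: S(1,0) = 30.1562; S(1,1) = 17.0272
  k=2: S(2,0) = 40.1322; S(2,1) = 22.6600; S(2,2) = 12.7946
Terminal payoffs V(N, i) = max(K - S_T, 0):
  V(2,0) = 0.000000; V(2,1) = 2.350000; V(2,2) = 12.215384
Backward induction: V(k, i) = exp(-r*dt) * [p * V(k+1, i) + (1-p) * V(k+1, i+1)]; then take max(V_cont, immediate exercise) for American.
  V(1,0) = exp(-r*dt) * [p*0.000000 + (1-p)*2.350000] = 1.320827; exercise = 0.000000; V(1,0) = max -> 1.320827
  V(1,1) = exp(-r*dt) * [p*2.350000 + (1-p)*12.215384] = 7.847771; exercise = 7.982786; V(1,1) = max -> 7.982786
  V(0,0) = exp(-r*dt) * [p*1.320827 + (1-p)*7.982786] = 5.038731; exercise = 2.350000; V(0,0) = max -> 5.038731

Answer: Price = V(0,0) = 5.0387


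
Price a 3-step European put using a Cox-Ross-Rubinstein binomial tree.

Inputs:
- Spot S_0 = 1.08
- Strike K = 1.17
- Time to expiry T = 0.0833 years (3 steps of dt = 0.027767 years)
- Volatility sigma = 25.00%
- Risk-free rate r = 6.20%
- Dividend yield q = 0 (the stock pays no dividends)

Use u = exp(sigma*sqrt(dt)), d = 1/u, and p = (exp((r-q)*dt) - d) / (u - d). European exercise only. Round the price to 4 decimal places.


dt = T/N = 0.027767
u = exp(sigma*sqrt(dt)) = 1.042538; d = 1/u = 0.959197
p = (exp((r-q)*dt) - d) / (u - d) = 0.510261
Discount per step: exp(-r*dt) = 0.998280
Stock lattice S(k, i) with i counting down-moves:
  k=0: S(0,0) = 1.0800
  k=1: S(1,0) = 1.1259; S(1,1) = 1.0359
  k=2: S(2,0) = 1.1738; S(2,1) = 1.0800; S(2,2) = 0.9937
  k=3: S(3,0) = 1.2238; S(3,1) = 1.1259; S(3,2) = 1.0359; S(3,3) = 0.9531
Terminal payoffs V(N, i) = max(K - S_T, 0):
  V(3,0) = 0.000000; V(3,1) = 0.044059; V(3,2) = 0.134067; V(3,3) = 0.216880
Backward induction: V(k, i) = exp(-r*dt) * [p * V(k+1, i) + (1-p) * V(k+1, i+1)].
  V(2,0) = exp(-r*dt) * [p*0.000000 + (1-p)*0.044059] = 0.021540
  V(2,1) = exp(-r*dt) * [p*0.044059 + (1-p)*0.134067] = 0.087988
  V(2,2) = exp(-r*dt) * [p*0.134067 + (1-p)*0.216880] = 0.174323
  V(1,0) = exp(-r*dt) * [p*0.021540 + (1-p)*0.087988] = 0.053989
  V(1,1) = exp(-r*dt) * [p*0.087988 + (1-p)*0.174323] = 0.130045
  V(0,0) = exp(-r*dt) * [p*0.053989 + (1-p)*0.130045] = 0.091080

Answer: Price = V(0,0) = 0.0911


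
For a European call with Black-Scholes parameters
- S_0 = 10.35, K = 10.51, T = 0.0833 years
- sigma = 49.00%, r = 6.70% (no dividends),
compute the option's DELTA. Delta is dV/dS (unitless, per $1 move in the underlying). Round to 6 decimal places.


Answer: Delta = 0.500679

Derivation:
d1 = 0.0017012836; d2 = -0.1397212393
phi(d1) = 0.3989417031; exp(-qT) = 1.0000000000; exp(-rT) = 0.9944344454
N(d1) = 0.5006787136
Delta = exp(-qT) * N(d1) = 1.0000000000 * 0.5006787136 = 0.500679


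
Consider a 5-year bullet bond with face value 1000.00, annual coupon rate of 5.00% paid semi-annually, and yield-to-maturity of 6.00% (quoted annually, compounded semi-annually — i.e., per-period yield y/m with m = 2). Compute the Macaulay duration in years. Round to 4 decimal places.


Coupon per period c = face * coupon_rate / m = 25.000000
Periods per year m = 2; per-period yield y/m = 0.030000
Number of cashflows N = 10
Cashflows (t years, CF_t, discount factor 1/(1+y/m)^(m*t), PV):
  t = 0.5000: CF_t = 25.000000, DF = 0.970874, PV = 24.271845
  t = 1.0000: CF_t = 25.000000, DF = 0.942596, PV = 23.564898
  t = 1.5000: CF_t = 25.000000, DF = 0.915142, PV = 22.878541
  t = 2.0000: CF_t = 25.000000, DF = 0.888487, PV = 22.212176
  t = 2.5000: CF_t = 25.000000, DF = 0.862609, PV = 21.565220
  t = 3.0000: CF_t = 25.000000, DF = 0.837484, PV = 20.937106
  t = 3.5000: CF_t = 25.000000, DF = 0.813092, PV = 20.327288
  t = 4.0000: CF_t = 25.000000, DF = 0.789409, PV = 19.735231
  t = 4.5000: CF_t = 25.000000, DF = 0.766417, PV = 19.160418
  t = 5.0000: CF_t = 1025.000000, DF = 0.744094, PV = 762.696263
Price P = sum_t PV_t = 957.348986
Macaulay numerator sum_t t * PV_t:
  t * PV_t at t = 0.5000: 12.135922
  t * PV_t at t = 1.0000: 23.564898
  t * PV_t at t = 1.5000: 34.317812
  t * PV_t at t = 2.0000: 44.424352
  t * PV_t at t = 2.5000: 53.913049
  t * PV_t at t = 3.0000: 62.811319
  t * PV_t at t = 3.5000: 71.145507
  t * PV_t at t = 4.0000: 78.940923
  t * PV_t at t = 4.5000: 86.221882
  t * PV_t at t = 5.0000: 3813.481314
Macaulay duration D = (sum_t t * PV_t) / P = 4280.956980 / 957.348986 = 4.471679

Answer: Macaulay duration = 4.4717 years


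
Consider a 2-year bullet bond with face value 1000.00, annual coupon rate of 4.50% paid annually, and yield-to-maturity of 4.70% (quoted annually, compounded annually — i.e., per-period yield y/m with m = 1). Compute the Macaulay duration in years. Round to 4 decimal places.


Coupon per period c = face * coupon_rate / m = 45.000000
Periods per year m = 1; per-period yield y/m = 0.047000
Number of cashflows N = 2
Cashflows (t years, CF_t, discount factor 1/(1+y/m)^(m*t), PV):
  t = 1.0000: CF_t = 45.000000, DF = 0.955110, PV = 42.979943
  t = 2.0000: CF_t = 1045.000000, DF = 0.912235, PV = 953.285368
Price P = sum_t PV_t = 996.265311
Macaulay numerator sum_t t * PV_t:
  t * PV_t at t = 1.0000: 42.979943
  t * PV_t at t = 2.0000: 1906.570736
Macaulay duration D = (sum_t t * PV_t) / P = 1949.550679 / 996.265311 = 1.956859

Answer: Macaulay duration = 1.9569 years


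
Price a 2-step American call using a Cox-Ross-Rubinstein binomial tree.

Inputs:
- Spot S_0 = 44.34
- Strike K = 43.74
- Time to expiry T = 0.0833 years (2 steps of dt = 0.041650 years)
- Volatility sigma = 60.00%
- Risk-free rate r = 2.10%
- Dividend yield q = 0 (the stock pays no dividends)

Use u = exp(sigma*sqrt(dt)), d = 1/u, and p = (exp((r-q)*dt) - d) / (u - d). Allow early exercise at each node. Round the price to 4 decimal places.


Answer: Price = V(0,0) = 3.1804

Derivation:
dt = T/N = 0.041650
u = exp(sigma*sqrt(dt)) = 1.130263; d = 1/u = 0.884750
p = (exp((r-q)*dt) - d) / (u - d) = 0.472990
Discount per step: exp(-r*dt) = 0.999126
Stock lattice S(k, i) with i counting down-moves:
  k=0: S(0,0) = 44.3400
  k=1: S(1,0) = 50.1158; S(1,1) = 39.2298
  k=2: S(2,0) = 56.6441; S(2,1) = 44.3400; S(2,2) = 34.7086
Terminal payoffs V(N, i) = max(S_T - K, 0):
  V(2,0) = 12.904063; V(2,1) = 0.600000; V(2,2) = 0.000000
Backward induction: V(k, i) = exp(-r*dt) * [p * V(k+1, i) + (1-p) * V(k+1, i+1)]; then take max(V_cont, immediate exercise) for American.
  V(1,0) = exp(-r*dt) * [p*12.904063 + (1-p)*0.600000] = 6.414084; exercise = 6.375843; V(1,0) = max -> 6.414084
  V(1,1) = exp(-r*dt) * [p*0.600000 + (1-p)*0.000000] = 0.283546; exercise = 0.000000; V(1,1) = max -> 0.283546
  V(0,0) = exp(-r*dt) * [p*6.414084 + (1-p)*0.283546] = 3.180445; exercise = 0.600000; V(0,0) = max -> 3.180445


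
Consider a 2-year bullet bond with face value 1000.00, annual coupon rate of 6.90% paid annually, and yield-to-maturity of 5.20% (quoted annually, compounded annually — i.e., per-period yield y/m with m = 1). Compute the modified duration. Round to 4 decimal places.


Answer: Modified duration = 1.8407

Derivation:
Coupon per period c = face * coupon_rate / m = 69.000000
Periods per year m = 1; per-period yield y/m = 0.052000
Number of cashflows N = 2
Cashflows (t years, CF_t, discount factor 1/(1+y/m)^(m*t), PV):
  t = 1.0000: CF_t = 69.000000, DF = 0.950570, PV = 65.589354
  t = 2.0000: CF_t = 1069.000000, DF = 0.903584, PV = 965.931270
Price P = sum_t PV_t = 1031.520623
First compute Macaulay numerator sum_t t * PV_t:
  t * PV_t at t = 1.0000: 65.589354
  t * PV_t at t = 2.0000: 1931.862540
Macaulay duration D = 1997.451893 / 1031.520623 = 1.936415
Modified duration = D / (1 + y/m) = 1.936415 / (1 + 0.052000) = 1.840699


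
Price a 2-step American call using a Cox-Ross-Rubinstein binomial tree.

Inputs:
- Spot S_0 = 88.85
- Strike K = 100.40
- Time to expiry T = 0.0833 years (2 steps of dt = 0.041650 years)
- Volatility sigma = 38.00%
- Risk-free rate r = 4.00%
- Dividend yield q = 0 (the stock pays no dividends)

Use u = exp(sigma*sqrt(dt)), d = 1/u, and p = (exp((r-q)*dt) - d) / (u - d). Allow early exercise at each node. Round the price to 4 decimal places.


Answer: Price = V(0,0) = 0.8078

Derivation:
dt = T/N = 0.041650
u = exp(sigma*sqrt(dt)) = 1.080638; d = 1/u = 0.925379
p = (exp((r-q)*dt) - d) / (u - d) = 0.491361
Discount per step: exp(-r*dt) = 0.998335
Stock lattice S(k, i) with i counting down-moves:
  k=0: S(0,0) = 88.8500
  k=1: S(1,0) = 96.0147; S(1,1) = 82.2199
  k=2: S(2,0) = 103.7571; S(2,1) = 88.8500; S(2,2) = 76.0846
Terminal payoffs V(N, i) = max(S_T - K, 0):
  V(2,0) = 3.357130; V(2,1) = 0.000000; V(2,2) = 0.000000
Backward induction: V(k, i) = exp(-r*dt) * [p * V(k+1, i) + (1-p) * V(k+1, i+1)]; then take max(V_cont, immediate exercise) for American.
  V(1,0) = exp(-r*dt) * [p*3.357130 + (1-p)*0.000000] = 1.646817; exercise = 0.000000; V(1,0) = max -> 1.646817
  V(1,1) = exp(-r*dt) * [p*0.000000 + (1-p)*0.000000] = 0.000000; exercise = 0.000000; V(1,1) = max -> 0.000000
  V(0,0) = exp(-r*dt) * [p*1.646817 + (1-p)*0.000000] = 0.807835; exercise = 0.000000; V(0,0) = max -> 0.807835


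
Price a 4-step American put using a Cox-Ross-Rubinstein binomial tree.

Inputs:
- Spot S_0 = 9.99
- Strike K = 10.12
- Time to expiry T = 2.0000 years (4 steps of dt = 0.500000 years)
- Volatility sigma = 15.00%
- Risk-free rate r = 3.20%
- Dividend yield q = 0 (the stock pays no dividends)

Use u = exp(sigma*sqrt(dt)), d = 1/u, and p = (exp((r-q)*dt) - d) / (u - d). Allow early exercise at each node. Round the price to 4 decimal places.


Answer: Price = V(0,0) = 0.6649

Derivation:
dt = T/N = 0.500000
u = exp(sigma*sqrt(dt)) = 1.111895; d = 1/u = 0.899365
p = (exp((r-q)*dt) - d) / (u - d) = 0.549397
Discount per step: exp(-r*dt) = 0.984127
Stock lattice S(k, i) with i counting down-moves:
  k=0: S(0,0) = 9.9900
  k=1: S(1,0) = 11.1078; S(1,1) = 8.9847
  k=2: S(2,0) = 12.3507; S(2,1) = 9.9900; S(2,2) = 8.0805
  k=3: S(3,0) = 13.7327; S(3,1) = 11.1078; S(3,2) = 8.9847; S(3,3) = 7.2673
  k=4: S(4,0) = 15.2694; S(4,1) = 12.3507; S(4,2) = 9.9900; S(4,3) = 8.0805; S(4,4) = 6.5360
Terminal payoffs V(N, i) = max(K - S_T, 0):
  V(4,0) = 0.000000; V(4,1) = 0.000000; V(4,2) = 0.130000; V(4,3) = 2.039510; V(4,4) = 3.584032
Backward induction: V(k, i) = exp(-r*dt) * [p * V(k+1, i) + (1-p) * V(k+1, i+1)]; then take max(V_cont, immediate exercise) for American.
  V(3,0) = exp(-r*dt) * [p*0.000000 + (1-p)*0.000000] = 0.000000; exercise = 0.000000; V(3,0) = max -> 0.000000
  V(3,1) = exp(-r*dt) * [p*0.000000 + (1-p)*0.130000] = 0.057649; exercise = 0.000000; V(3,1) = max -> 0.057649
  V(3,2) = exp(-r*dt) * [p*0.130000 + (1-p)*2.039510] = 0.974709; exercise = 1.135341; V(3,2) = max -> 1.135341
  V(3,3) = exp(-r*dt) * [p*2.039510 + (1-p)*3.584032] = 2.692056; exercise = 2.852688; V(3,3) = max -> 2.852688
  V(2,0) = exp(-r*dt) * [p*0.000000 + (1-p)*0.057649] = 0.025564; exercise = 0.000000; V(2,0) = max -> 0.025564
  V(2,1) = exp(-r*dt) * [p*0.057649 + (1-p)*1.135341] = 0.534637; exercise = 0.130000; V(2,1) = max -> 0.534637
  V(2,2) = exp(-r*dt) * [p*1.135341 + (1-p)*2.852688] = 1.878878; exercise = 2.039510; V(2,2) = max -> 2.039510
  V(1,0) = exp(-r*dt) * [p*0.025564 + (1-p)*0.534637] = 0.250907; exercise = 0.000000; V(1,0) = max -> 0.250907
  V(1,1) = exp(-r*dt) * [p*0.534637 + (1-p)*2.039510] = 1.193487; exercise = 1.135341; V(1,1) = max -> 1.193487
  V(0,0) = exp(-r*dt) * [p*0.250907 + (1-p)*1.193487] = 0.664912; exercise = 0.130000; V(0,0) = max -> 0.664912


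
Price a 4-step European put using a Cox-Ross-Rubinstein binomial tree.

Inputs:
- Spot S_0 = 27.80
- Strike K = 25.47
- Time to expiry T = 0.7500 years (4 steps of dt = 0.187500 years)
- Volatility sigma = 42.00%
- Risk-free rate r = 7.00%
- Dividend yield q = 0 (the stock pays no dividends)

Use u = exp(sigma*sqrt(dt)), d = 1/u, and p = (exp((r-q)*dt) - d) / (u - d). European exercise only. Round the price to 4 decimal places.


dt = T/N = 0.187500
u = exp(sigma*sqrt(dt)) = 1.199453; d = 1/u = 0.833714
p = (exp((r-q)*dt) - d) / (u - d) = 0.490781
Discount per step: exp(-r*dt) = 0.986961
Stock lattice S(k, i) with i counting down-moves:
  k=0: S(0,0) = 27.8000
  k=1: S(1,0) = 33.3448; S(1,1) = 23.1772
  k=2: S(2,0) = 39.9955; S(2,1) = 27.8000; S(2,2) = 19.3232
  k=3: S(3,0) = 47.9727; S(3,1) = 33.3448; S(3,2) = 23.1772; S(3,3) = 16.1100
  k=4: S(4,0) = 57.5410; S(4,1) = 39.9955; S(4,2) = 27.8000; S(4,3) = 19.3232; S(4,4) = 13.4311
Terminal payoffs V(N, i) = max(K - S_T, 0):
  V(4,0) = 0.000000; V(4,1) = 0.000000; V(4,2) = 0.000000; V(4,3) = 6.146821; V(4,4) = 12.038876
Backward induction: V(k, i) = exp(-r*dt) * [p * V(k+1, i) + (1-p) * V(k+1, i+1)].
  V(3,0) = exp(-r*dt) * [p*0.000000 + (1-p)*0.000000] = 0.000000
  V(3,1) = exp(-r*dt) * [p*0.000000 + (1-p)*0.000000] = 0.000000
  V(3,2) = exp(-r*dt) * [p*0.000000 + (1-p)*6.146821] = 3.089262
  V(3,3) = exp(-r*dt) * [p*6.146821 + (1-p)*12.038876] = 9.027893
  V(2,0) = exp(-r*dt) * [p*0.000000 + (1-p)*0.000000] = 0.000000
  V(2,1) = exp(-r*dt) * [p*0.000000 + (1-p)*3.089262] = 1.552598
  V(2,2) = exp(-r*dt) * [p*3.089262 + (1-p)*9.027893] = 6.033611
  V(1,0) = exp(-r*dt) * [p*0.000000 + (1-p)*1.552598] = 0.780303
  V(1,1) = exp(-r*dt) * [p*1.552598 + (1-p)*6.033611] = 3.784415
  V(0,0) = exp(-r*dt) * [p*0.780303 + (1-p)*3.784415] = 2.279932

Answer: Price = V(0,0) = 2.2799


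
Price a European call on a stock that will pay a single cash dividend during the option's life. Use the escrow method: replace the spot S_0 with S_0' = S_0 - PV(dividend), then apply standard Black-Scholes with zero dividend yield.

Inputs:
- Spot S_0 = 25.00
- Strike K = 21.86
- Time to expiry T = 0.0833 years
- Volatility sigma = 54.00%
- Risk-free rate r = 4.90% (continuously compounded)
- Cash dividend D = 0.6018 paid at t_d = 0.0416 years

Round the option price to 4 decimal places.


Answer: Price = 3.1142

Derivation:
PV(D) = D * exp(-r * t_d) = 0.6018 * 0.99796368 = 0.60057454
S_0' = S_0 - PV(D) = 25.0000 - 0.60057454 = 24.39942546
d1 = (ln(S_0'/K) + (r + sigma^2/2)*T) / (sigma*sqrt(T)) = 0.80927300
d2 = d1 - sigma*sqrt(T) = 0.65341961
exp(-rT) = 0.99592662
N(d1) = 0.79082093; N(d2) = 0.74325710
C = S_0' * N(d1) - K * exp(-rT) * N(d2) = 24.39942546 * 0.79082093 - 21.8600 * 0.99592662 * 0.74325710 = 3.1142


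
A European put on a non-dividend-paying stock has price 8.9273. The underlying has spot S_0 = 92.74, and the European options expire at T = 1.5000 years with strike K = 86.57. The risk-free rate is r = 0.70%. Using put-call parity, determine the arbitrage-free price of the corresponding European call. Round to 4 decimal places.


Answer: Call price = 16.0015

Derivation:
Put-call parity: C - P = S_0 * exp(-qT) - K * exp(-rT).
S_0 * exp(-qT) = 92.7400 * 1.00000000 = 92.74000000
K * exp(-rT) = 86.5700 * 0.98955493 = 85.66577051
C = P + S*exp(-qT) - K*exp(-rT)
C = 8.9273 + 92.74000000 - 85.66577051 = 16.0015


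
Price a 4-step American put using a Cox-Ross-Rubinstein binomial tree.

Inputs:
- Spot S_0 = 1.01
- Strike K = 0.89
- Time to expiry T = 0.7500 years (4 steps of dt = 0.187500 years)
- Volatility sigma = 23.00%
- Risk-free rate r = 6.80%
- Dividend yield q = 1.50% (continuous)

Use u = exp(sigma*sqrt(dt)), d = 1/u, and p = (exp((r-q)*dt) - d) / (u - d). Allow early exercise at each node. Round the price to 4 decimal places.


Answer: Price = V(0,0) = 0.0245

Derivation:
dt = T/N = 0.187500
u = exp(sigma*sqrt(dt)) = 1.104721; d = 1/u = 0.905206
p = (exp((r-q)*dt) - d) / (u - d) = 0.525179
Discount per step: exp(-r*dt) = 0.987331
Stock lattice S(k, i) with i counting down-moves:
  k=0: S(0,0) = 1.0100
  k=1: S(1,0) = 1.1158; S(1,1) = 0.9143
  k=2: S(2,0) = 1.2326; S(2,1) = 1.0100; S(2,2) = 0.8276
  k=3: S(3,0) = 1.3617; S(3,1) = 1.1158; S(3,2) = 0.9143; S(3,3) = 0.7491
  k=4: S(4,0) = 1.5043; S(4,1) = 1.2326; S(4,2) = 1.0100; S(4,3) = 0.8276; S(4,4) = 0.6781
Terminal payoffs V(N, i) = max(K - S_T, 0):
  V(4,0) = 0.000000; V(4,1) = 0.000000; V(4,2) = 0.000000; V(4,3) = 0.062408; V(4,4) = 0.211873
Backward induction: V(k, i) = exp(-r*dt) * [p * V(k+1, i) + (1-p) * V(k+1, i+1)]; then take max(V_cont, immediate exercise) for American.
  V(3,0) = exp(-r*dt) * [p*0.000000 + (1-p)*0.000000] = 0.000000; exercise = 0.000000; V(3,0) = max -> 0.000000
  V(3,1) = exp(-r*dt) * [p*0.000000 + (1-p)*0.000000] = 0.000000; exercise = 0.000000; V(3,1) = max -> 0.000000
  V(3,2) = exp(-r*dt) * [p*0.000000 + (1-p)*0.062408] = 0.029257; exercise = 0.000000; V(3,2) = max -> 0.029257
  V(3,3) = exp(-r*dt) * [p*0.062408 + (1-p)*0.211873] = 0.131688; exercise = 0.140859; V(3,3) = max -> 0.140859
  V(2,0) = exp(-r*dt) * [p*0.000000 + (1-p)*0.000000] = 0.000000; exercise = 0.000000; V(2,0) = max -> 0.000000
  V(2,1) = exp(-r*dt) * [p*0.000000 + (1-p)*0.029257] = 0.013716; exercise = 0.000000; V(2,1) = max -> 0.013716
  V(2,2) = exp(-r*dt) * [p*0.029257 + (1-p)*0.140859] = 0.081206; exercise = 0.062408; V(2,2) = max -> 0.081206
  V(1,0) = exp(-r*dt) * [p*0.000000 + (1-p)*0.013716] = 0.006430; exercise = 0.000000; V(1,0) = max -> 0.006430
  V(1,1) = exp(-r*dt) * [p*0.013716 + (1-p)*0.081206] = 0.045182; exercise = 0.000000; V(1,1) = max -> 0.045182
  V(0,0) = exp(-r*dt) * [p*0.006430 + (1-p)*0.045182] = 0.024516; exercise = 0.000000; V(0,0) = max -> 0.024516


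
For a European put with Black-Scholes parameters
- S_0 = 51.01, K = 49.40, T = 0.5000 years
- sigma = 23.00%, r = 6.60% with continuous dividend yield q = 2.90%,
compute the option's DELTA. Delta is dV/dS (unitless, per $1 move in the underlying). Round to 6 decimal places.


Answer: Delta = -0.342429

Derivation:
d1 = 0.3922675959; d2 = 0.2296330363
phi(d1) = 0.3693999057; exp(-qT) = 0.9856046187; exp(-rT) = 0.9675385596
N(-d1) = 0.3474302518
Delta = -exp(-qT) * N(-d1) = -0.9856046187 * 0.3474302518 = -0.342429


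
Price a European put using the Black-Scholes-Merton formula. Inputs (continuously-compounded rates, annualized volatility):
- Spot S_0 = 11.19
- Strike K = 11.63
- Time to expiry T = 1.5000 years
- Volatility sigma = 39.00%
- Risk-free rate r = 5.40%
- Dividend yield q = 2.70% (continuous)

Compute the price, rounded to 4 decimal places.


Answer: Price = 2.0161

Derivation:
d1 = (ln(S/K) + (r - q + 0.5*sigma^2) * T) / (sigma * sqrt(T)) = 0.24287121
d2 = d1 - sigma * sqrt(T) = -0.23477929
exp(-rT) = 0.92219369; exp(-qT) = 0.96030916
P = K * exp(-rT) * N(-d2) - S_0 * exp(-qT) * N(-d1)
N(-d1) = 0.40405258; N(-d2) = 0.59280998
P = 11.6300 * 0.92219369 * 0.59280998 - 11.1900 * 0.96030916 * 0.40405258 = 2.0161


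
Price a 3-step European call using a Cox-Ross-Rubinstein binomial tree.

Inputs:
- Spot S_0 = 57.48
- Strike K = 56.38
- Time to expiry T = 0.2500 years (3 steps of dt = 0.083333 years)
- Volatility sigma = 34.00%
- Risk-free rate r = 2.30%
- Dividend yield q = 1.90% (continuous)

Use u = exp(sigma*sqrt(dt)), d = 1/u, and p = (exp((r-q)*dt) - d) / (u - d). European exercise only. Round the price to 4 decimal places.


Answer: Price = V(0,0) = 4.7404

Derivation:
dt = T/N = 0.083333
u = exp(sigma*sqrt(dt)) = 1.103128; d = 1/u = 0.906513
p = (exp((r-q)*dt) - d) / (u - d) = 0.477178
Discount per step: exp(-r*dt) = 0.998085
Stock lattice S(k, i) with i counting down-moves:
  k=0: S(0,0) = 57.4800
  k=1: S(1,0) = 63.4078; S(1,1) = 52.1064
  k=2: S(2,0) = 69.9469; S(2,1) = 57.4800; S(2,2) = 47.2351
  k=3: S(3,0) = 77.1603; S(3,1) = 63.4078; S(3,2) = 52.1064; S(3,3) = 42.8193
Terminal payoffs V(N, i) = max(S_T - K, 0):
  V(3,0) = 20.780348; V(3,1) = 7.027783; V(3,2) = 0.000000; V(3,3) = 0.000000
Backward induction: V(k, i) = exp(-r*dt) * [p * V(k+1, i) + (1-p) * V(k+1, i+1)].
  V(2,0) = exp(-r*dt) * [p*20.780348 + (1-p)*7.027783] = 13.564180
  V(2,1) = exp(-r*dt) * [p*7.027783 + (1-p)*0.000000] = 3.347081
  V(2,2) = exp(-r*dt) * [p*0.000000 + (1-p)*0.000000] = 0.000000
  V(1,0) = exp(-r*dt) * [p*13.564180 + (1-p)*3.347081] = 8.206711
  V(1,1) = exp(-r*dt) * [p*3.347081 + (1-p)*0.000000] = 1.594095
  V(0,0) = exp(-r*dt) * [p*8.206711 + (1-p)*1.594095] = 4.740395


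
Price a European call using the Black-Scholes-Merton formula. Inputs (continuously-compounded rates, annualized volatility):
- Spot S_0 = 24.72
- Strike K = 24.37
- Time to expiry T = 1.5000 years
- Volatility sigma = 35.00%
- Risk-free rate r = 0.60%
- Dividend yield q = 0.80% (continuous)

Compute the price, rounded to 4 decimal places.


Answer: Price = 4.2601

Derivation:
d1 = (ln(S/K) + (r - q + 0.5*sigma^2) * T) / (sigma * sqrt(T)) = 0.24059767
d2 = d1 - sigma * sqrt(T) = -0.18806304
exp(-rT) = 0.99104038; exp(-qT) = 0.98807171
C = S_0 * exp(-qT) * N(d1) - K * exp(-rT) * N(d2)
N(d1) = 0.59506652; N(d2) = 0.42541362
C = 24.7200 * 0.98807171 * 0.59506652 - 24.3700 * 0.99104038 * 0.42541362 = 4.2601


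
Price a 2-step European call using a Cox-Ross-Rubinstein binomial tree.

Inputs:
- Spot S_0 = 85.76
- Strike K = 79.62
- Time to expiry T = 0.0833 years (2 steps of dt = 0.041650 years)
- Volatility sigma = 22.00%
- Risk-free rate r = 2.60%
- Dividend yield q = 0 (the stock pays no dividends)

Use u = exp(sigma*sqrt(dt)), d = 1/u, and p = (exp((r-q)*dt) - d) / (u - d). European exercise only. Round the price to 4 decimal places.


Answer: Price = V(0,0) = 6.6169

Derivation:
dt = T/N = 0.041650
u = exp(sigma*sqrt(dt)) = 1.045922; d = 1/u = 0.956095
p = (exp((r-q)*dt) - d) / (u - d) = 0.500839
Discount per step: exp(-r*dt) = 0.998918
Stock lattice S(k, i) with i counting down-moves:
  k=0: S(0,0) = 85.7600
  k=1: S(1,0) = 89.6982; S(1,1) = 81.9947
  k=2: S(2,0) = 93.8173; S(2,1) = 85.7600; S(2,2) = 78.3947
Terminal payoffs V(N, i) = max(S_T - K, 0):
  V(2,0) = 14.197308; V(2,1) = 6.140000; V(2,2) = 0.000000
Backward induction: V(k, i) = exp(-r*dt) * [p * V(k+1, i) + (1-p) * V(k+1, i+1)].
  V(1,0) = exp(-r*dt) * [p*14.197308 + (1-p)*6.140000] = 10.164403
  V(1,1) = exp(-r*dt) * [p*6.140000 + (1-p)*0.000000] = 3.071825
  V(0,0) = exp(-r*dt) * [p*10.164403 + (1-p)*3.071825] = 6.616897


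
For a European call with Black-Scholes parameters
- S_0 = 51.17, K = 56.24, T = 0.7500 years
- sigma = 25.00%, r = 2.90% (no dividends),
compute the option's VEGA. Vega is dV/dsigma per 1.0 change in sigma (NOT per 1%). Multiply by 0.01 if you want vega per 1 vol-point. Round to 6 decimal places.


Answer: Vega = 17.226725

Derivation:
d1 = -0.2276484014; d2 = -0.4441547523
phi(d1) = 0.3887377098; exp(-qT) = 1.0000000000; exp(-rT) = 0.9784848257
Vega = S * exp(-qT) * phi(d1) * sqrt(T) = 51.1700 * 1.0000000000 * 0.3887377098 * 0.8660254038 = 17.226725


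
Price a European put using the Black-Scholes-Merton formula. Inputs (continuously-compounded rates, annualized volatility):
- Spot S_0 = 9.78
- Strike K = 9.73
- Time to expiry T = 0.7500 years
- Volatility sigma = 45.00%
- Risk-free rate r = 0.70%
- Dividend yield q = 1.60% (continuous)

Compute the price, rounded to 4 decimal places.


Answer: Price = 1.5020

Derivation:
d1 = (ln(S/K) + (r - q + 0.5*sigma^2) * T) / (sigma * sqrt(T)) = 0.19068747
d2 = d1 - sigma * sqrt(T) = -0.19902396
exp(-rT) = 0.99476376; exp(-qT) = 0.98807171
P = K * exp(-rT) * N(-d2) - S_0 * exp(-qT) * N(-d1)
N(-d1) = 0.42438523; N(-d2) = 0.57887800
P = 9.7300 * 0.99476376 * 0.57887800 - 9.7800 * 0.98807171 * 0.42438523 = 1.5020


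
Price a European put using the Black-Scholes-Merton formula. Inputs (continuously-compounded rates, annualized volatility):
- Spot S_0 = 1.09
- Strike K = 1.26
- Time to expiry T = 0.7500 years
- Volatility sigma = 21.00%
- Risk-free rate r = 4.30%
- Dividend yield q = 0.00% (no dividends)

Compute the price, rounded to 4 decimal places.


Answer: Price = 0.1642

Derivation:
d1 = (ln(S/K) + (r - q + 0.5*sigma^2) * T) / (sigma * sqrt(T)) = -0.52866878
d2 = d1 - sigma * sqrt(T) = -0.71053412
exp(-rT) = 0.96826449; exp(-qT) = 1.00000000
P = K * exp(-rT) * N(-d2) - S_0 * exp(-qT) * N(-d1)
N(-d1) = 0.70148238; N(-d2) = 0.76131351
P = 1.2600 * 0.96826449 * 0.76131351 - 1.0900 * 1.00000000 * 0.70148238 = 0.1642


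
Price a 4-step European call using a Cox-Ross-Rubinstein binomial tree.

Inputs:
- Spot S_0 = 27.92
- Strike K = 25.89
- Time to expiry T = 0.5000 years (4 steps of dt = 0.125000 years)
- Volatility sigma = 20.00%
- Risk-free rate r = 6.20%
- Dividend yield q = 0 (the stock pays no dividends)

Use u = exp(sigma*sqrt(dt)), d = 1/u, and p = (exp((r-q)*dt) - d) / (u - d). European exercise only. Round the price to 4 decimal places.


dt = T/N = 0.125000
u = exp(sigma*sqrt(dt)) = 1.073271; d = 1/u = 0.931731
p = (exp((r-q)*dt) - d) / (u - d) = 0.537298
Discount per step: exp(-r*dt) = 0.992280
Stock lattice S(k, i) with i counting down-moves:
  k=0: S(0,0) = 27.9200
  k=1: S(1,0) = 29.9657; S(1,1) = 26.0139
  k=2: S(2,0) = 32.1613; S(2,1) = 27.9200; S(2,2) = 24.2380
  k=3: S(3,0) = 34.5178; S(3,1) = 29.9657; S(3,2) = 26.0139; S(3,3) = 22.5833
  k=4: S(4,0) = 37.0469; S(4,1) = 32.1613; S(4,2) = 27.9200; S(4,3) = 24.2380; S(4,4) = 21.0416
Terminal payoffs V(N, i) = max(S_T - K, 0):
  V(4,0) = 11.156949; V(4,1) = 6.271325; V(4,2) = 2.030000; V(4,3) = 0.000000; V(4,4) = 0.000000
Backward induction: V(k, i) = exp(-r*dt) * [p * V(k+1, i) + (1-p) * V(k+1, i+1)].
  V(3,0) = exp(-r*dt) * [p*11.156949 + (1-p)*6.271325] = 8.827678
  V(3,1) = exp(-r*dt) * [p*6.271325 + (1-p)*2.030000] = 4.275589
  V(3,2) = exp(-r*dt) * [p*2.030000 + (1-p)*0.000000] = 1.082294
  V(3,3) = exp(-r*dt) * [p*0.000000 + (1-p)*0.000000] = 0.000000
  V(2,0) = exp(-r*dt) * [p*8.827678 + (1-p)*4.275589] = 6.669526
  V(2,1) = exp(-r*dt) * [p*4.275589 + (1-p)*1.082294] = 2.776442
  V(2,2) = exp(-r*dt) * [p*1.082294 + (1-p)*0.000000] = 0.577024
  V(1,0) = exp(-r*dt) * [p*6.669526 + (1-p)*2.776442] = 4.830604
  V(1,1) = exp(-r*dt) * [p*2.776442 + (1-p)*0.577024] = 1.745189
  V(0,0) = exp(-r*dt) * [p*4.830604 + (1-p)*1.745189] = 3.376704

Answer: Price = V(0,0) = 3.3767


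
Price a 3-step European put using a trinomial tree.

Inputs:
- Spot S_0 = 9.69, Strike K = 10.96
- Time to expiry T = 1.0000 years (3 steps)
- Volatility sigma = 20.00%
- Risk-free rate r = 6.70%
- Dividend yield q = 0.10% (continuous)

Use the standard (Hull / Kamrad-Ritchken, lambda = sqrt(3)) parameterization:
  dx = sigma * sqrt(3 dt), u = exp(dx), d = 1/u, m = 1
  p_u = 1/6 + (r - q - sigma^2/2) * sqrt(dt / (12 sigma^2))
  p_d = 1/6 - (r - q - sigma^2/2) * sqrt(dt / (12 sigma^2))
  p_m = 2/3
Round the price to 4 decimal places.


dt = T/N = 0.333333; dx = sigma*sqrt(3*dt) = 0.200000
u = exp(dx) = 1.221403; d = 1/u = 0.818731
p_u = 0.205000, p_m = 0.666667, p_d = 0.128333
Discount per step: exp(-r*dt) = 0.977914
Stock lattice S(k, j) with j the centered position index:
  k=0: S(0,+0) = 9.6900
  k=1: S(1,-1) = 7.9335; S(1,+0) = 9.6900; S(1,+1) = 11.8354
  k=2: S(2,-2) = 6.4954; S(2,-1) = 7.9335; S(2,+0) = 9.6900; S(2,+1) = 11.8354; S(2,+2) = 14.4558
  k=3: S(3,-3) = 5.3180; S(3,-2) = 6.4954; S(3,-1) = 7.9335; S(3,+0) = 9.6900; S(3,+1) = 11.8354; S(3,+2) = 14.4558; S(3,+3) = 17.6563
Terminal payoffs V(N, j) = max(K - S_T, 0):
  V(3,-3) = 5.642015; V(3,-2) = 4.464599; V(3,-1) = 3.026499; V(3,+0) = 1.270000; V(3,+1) = 0.000000; V(3,+2) = 0.000000; V(3,+3) = 0.000000
Backward induction: V(k, j) = exp(-r*dt) * [p_u * V(k+1, j+1) + p_m * V(k+1, j) + p_d * V(k+1, j-1)]
  V(2,-2) = exp(-r*dt) * [p_u*3.026499 + p_m*4.464599 + p_d*5.642015] = 4.225460
  V(2,-1) = exp(-r*dt) * [p_u*1.270000 + p_m*3.026499 + p_d*4.464599] = 2.788007
  V(2,+0) = exp(-r*dt) * [p_u*0.000000 + p_m*1.270000 + p_d*3.026499] = 1.207790
  V(2,+1) = exp(-r*dt) * [p_u*0.000000 + p_m*0.000000 + p_d*1.270000] = 0.159384
  V(2,+2) = exp(-r*dt) * [p_u*0.000000 + p_m*0.000000 + p_d*0.000000] = 0.000000
  V(1,-1) = exp(-r*dt) * [p_u*1.207790 + p_m*2.788007 + p_d*4.225460] = 2.590041
  V(1,+0) = exp(-r*dt) * [p_u*0.159384 + p_m*1.207790 + p_d*2.788007] = 1.169254
  V(1,+1) = exp(-r*dt) * [p_u*0.000000 + p_m*0.159384 + p_d*1.207790] = 0.255485
  V(0,+0) = exp(-r*dt) * [p_u*0.255485 + p_m*1.169254 + p_d*2.590041] = 1.138552

Answer: Price = V(0,0) = 1.1386
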